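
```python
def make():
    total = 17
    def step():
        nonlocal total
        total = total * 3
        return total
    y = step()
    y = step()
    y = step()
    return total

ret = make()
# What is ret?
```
459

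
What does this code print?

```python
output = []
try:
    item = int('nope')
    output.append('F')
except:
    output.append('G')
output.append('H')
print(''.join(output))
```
GH

Exception raised in try, caught by bare except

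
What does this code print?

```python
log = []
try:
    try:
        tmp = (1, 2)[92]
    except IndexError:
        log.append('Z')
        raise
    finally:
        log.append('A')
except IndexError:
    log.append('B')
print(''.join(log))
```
ZAB

finally runs before re-raised exception propagates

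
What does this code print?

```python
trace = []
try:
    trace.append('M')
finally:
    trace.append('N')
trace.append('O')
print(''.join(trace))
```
MNO

try/finally without except, no exception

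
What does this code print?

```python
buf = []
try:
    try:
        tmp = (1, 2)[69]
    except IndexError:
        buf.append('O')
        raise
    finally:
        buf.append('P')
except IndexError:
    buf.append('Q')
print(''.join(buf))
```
OPQ

finally runs before re-raised exception propagates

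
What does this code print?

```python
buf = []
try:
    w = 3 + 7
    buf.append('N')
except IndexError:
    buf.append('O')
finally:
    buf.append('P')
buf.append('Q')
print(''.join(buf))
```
NPQ

finally runs after normal execution too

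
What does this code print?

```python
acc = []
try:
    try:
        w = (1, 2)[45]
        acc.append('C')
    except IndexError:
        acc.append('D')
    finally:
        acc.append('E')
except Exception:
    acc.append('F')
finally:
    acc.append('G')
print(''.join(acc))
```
DEG

Both finally blocks run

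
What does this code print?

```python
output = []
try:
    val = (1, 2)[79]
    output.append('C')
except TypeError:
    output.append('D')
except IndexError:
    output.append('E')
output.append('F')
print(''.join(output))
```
EF

IndexError is caught by its specific handler, not TypeError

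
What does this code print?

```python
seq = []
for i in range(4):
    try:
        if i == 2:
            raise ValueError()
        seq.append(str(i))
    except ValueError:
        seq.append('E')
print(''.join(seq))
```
01E3

Exception on i=2 caught, loop continues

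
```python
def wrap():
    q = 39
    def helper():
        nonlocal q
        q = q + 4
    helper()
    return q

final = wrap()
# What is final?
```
43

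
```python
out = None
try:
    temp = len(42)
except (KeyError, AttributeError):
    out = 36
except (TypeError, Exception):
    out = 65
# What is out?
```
65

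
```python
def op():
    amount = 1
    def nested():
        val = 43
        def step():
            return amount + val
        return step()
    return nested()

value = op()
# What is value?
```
44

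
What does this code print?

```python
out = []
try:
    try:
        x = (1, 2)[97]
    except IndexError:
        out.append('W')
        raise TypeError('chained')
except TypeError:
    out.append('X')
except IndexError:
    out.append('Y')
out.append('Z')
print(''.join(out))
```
WXZ

TypeError raised and caught, original IndexError not re-raised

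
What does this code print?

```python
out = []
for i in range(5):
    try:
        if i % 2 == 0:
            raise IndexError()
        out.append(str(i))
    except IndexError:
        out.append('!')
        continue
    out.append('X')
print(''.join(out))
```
!1X!3X!

continue in except skips rest of loop body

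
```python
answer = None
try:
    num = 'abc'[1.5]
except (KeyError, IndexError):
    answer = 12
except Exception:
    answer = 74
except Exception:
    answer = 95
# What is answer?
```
74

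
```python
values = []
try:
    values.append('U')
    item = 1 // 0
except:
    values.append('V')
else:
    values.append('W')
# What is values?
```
['U', 'V']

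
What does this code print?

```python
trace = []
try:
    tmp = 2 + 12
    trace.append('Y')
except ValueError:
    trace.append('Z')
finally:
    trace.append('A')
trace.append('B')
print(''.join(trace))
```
YAB

finally runs after normal execution too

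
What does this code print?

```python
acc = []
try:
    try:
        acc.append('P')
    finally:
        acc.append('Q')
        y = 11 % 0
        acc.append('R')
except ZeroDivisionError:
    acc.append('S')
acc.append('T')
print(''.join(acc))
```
PQST

Exception in inner finally caught by outer except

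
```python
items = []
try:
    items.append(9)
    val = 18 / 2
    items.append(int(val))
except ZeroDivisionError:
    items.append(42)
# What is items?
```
[9, 9]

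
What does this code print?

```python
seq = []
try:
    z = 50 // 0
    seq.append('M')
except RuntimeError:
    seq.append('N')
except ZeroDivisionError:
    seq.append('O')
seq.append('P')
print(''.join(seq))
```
OP

ZeroDivisionError is caught by its specific handler, not RuntimeError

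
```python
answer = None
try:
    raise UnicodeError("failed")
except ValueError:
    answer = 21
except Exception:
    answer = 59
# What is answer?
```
21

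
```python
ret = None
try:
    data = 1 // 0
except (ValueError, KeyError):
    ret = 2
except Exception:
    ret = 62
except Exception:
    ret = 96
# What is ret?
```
62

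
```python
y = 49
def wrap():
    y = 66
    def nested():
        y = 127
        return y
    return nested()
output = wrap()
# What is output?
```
127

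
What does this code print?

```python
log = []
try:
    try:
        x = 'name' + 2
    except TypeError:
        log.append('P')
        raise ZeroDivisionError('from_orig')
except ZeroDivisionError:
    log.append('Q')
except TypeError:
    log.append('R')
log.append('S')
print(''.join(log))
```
PQS

ZeroDivisionError raised and caught, original TypeError not re-raised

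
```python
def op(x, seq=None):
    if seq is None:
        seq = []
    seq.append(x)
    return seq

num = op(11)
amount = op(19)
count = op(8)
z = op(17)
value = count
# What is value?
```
[8]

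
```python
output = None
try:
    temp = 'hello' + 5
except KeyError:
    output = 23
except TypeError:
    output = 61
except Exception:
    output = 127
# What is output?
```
61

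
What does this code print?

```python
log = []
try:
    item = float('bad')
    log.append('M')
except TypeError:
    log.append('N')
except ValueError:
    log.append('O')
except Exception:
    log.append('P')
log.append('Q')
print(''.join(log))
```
OQ

ValueError matches before generic Exception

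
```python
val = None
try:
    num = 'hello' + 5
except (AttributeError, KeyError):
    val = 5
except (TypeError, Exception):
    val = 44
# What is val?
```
44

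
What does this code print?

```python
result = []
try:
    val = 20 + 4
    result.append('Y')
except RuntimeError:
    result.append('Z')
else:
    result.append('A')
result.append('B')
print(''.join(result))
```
YAB

else block runs when no exception occurs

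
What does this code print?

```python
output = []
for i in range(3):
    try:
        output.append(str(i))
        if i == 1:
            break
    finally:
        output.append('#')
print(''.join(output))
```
0#1#

finally runs even when breaking out of loop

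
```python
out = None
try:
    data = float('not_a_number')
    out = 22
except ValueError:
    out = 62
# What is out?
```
62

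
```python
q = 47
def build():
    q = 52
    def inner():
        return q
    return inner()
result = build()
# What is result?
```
52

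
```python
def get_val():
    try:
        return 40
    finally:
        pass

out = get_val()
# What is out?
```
40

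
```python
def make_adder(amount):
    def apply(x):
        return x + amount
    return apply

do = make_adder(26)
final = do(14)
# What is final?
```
40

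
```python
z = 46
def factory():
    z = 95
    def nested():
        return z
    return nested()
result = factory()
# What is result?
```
95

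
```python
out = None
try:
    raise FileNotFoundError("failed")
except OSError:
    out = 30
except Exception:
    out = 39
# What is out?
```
30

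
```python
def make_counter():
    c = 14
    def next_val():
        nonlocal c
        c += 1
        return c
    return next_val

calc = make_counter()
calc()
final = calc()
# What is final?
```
16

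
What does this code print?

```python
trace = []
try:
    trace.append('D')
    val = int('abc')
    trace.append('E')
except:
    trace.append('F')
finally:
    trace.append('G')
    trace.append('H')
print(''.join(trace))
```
DFGH

Code before exception runs, then except, then all of finally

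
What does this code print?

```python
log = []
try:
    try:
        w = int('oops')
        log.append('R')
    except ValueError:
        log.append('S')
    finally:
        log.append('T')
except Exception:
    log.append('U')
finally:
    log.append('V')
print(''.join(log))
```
STV

Both finally blocks run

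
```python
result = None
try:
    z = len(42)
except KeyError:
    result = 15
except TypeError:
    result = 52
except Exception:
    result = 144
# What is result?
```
52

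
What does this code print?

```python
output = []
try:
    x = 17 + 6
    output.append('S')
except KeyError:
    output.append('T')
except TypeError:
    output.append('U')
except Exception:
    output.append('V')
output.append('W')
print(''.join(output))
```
SW

No exception, try block completes normally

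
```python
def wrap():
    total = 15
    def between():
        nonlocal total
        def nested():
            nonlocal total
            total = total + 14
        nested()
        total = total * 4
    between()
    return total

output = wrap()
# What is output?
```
116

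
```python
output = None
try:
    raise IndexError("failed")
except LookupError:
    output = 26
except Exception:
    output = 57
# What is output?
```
26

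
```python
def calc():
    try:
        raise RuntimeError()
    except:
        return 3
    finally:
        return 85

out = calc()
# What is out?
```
85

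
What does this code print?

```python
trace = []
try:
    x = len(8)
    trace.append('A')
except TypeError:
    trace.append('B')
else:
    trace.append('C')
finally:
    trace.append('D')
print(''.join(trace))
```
BD

Exception: except runs, else skipped, finally runs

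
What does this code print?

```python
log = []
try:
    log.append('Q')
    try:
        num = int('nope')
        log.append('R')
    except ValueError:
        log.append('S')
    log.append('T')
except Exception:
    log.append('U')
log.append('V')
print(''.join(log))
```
QSTV

Inner exception caught by inner handler, outer continues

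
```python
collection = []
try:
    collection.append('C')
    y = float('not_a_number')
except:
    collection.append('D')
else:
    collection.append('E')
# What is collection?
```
['C', 'D']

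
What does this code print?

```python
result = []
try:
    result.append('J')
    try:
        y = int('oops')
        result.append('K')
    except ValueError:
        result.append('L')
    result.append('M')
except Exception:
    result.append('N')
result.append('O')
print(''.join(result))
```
JLMO

Inner exception caught by inner handler, outer continues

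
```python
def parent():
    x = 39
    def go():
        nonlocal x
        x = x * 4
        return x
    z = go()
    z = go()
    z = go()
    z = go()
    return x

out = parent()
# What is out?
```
9984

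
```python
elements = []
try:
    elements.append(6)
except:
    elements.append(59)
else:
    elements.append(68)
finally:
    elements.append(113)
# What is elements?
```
[6, 68, 113]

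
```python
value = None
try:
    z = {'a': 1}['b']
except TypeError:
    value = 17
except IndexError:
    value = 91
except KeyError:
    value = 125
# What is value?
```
125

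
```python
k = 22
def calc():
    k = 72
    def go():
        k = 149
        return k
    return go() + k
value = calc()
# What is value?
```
221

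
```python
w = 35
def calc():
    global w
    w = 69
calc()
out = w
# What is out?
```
69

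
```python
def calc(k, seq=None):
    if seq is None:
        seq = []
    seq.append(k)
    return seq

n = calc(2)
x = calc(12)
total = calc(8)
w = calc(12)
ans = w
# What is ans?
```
[12]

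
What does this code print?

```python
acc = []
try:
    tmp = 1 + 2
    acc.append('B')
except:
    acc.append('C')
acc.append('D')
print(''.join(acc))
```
BD

No exception, try block completes normally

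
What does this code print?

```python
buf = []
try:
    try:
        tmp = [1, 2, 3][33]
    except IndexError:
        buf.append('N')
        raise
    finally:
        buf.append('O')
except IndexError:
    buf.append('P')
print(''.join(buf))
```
NOP

finally runs before re-raised exception propagates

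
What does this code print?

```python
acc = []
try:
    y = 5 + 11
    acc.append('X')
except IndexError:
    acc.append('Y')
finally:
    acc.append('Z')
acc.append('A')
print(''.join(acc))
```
XZA

finally runs after normal execution too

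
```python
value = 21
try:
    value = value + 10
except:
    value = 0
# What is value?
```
31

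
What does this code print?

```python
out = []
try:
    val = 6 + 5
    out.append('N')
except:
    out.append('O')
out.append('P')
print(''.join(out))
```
NP

No exception, try block completes normally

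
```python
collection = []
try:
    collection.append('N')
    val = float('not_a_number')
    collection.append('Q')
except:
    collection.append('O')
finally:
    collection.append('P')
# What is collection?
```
['N', 'O', 'P']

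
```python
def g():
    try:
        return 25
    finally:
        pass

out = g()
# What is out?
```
25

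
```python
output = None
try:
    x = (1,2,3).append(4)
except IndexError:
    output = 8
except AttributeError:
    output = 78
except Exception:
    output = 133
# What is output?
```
78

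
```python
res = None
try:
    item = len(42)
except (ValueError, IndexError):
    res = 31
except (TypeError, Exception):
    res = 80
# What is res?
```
80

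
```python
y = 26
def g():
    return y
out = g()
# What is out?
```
26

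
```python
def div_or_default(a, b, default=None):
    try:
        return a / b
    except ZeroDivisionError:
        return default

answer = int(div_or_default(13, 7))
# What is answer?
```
1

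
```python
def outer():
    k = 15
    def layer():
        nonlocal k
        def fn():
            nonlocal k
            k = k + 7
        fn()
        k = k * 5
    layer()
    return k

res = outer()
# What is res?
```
110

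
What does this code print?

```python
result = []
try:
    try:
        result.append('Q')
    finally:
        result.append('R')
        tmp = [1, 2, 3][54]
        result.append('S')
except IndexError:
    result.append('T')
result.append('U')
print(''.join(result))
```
QRTU

Exception in inner finally caught by outer except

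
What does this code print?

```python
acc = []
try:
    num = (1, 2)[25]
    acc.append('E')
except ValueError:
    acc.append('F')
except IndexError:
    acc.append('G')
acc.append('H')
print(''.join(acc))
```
GH

IndexError is caught by its specific handler, not ValueError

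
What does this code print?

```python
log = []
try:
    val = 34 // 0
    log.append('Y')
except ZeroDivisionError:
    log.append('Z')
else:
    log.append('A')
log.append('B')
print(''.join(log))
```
ZB

else block skipped when exception is caught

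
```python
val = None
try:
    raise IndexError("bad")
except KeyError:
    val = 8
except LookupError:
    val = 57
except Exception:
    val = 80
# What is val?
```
57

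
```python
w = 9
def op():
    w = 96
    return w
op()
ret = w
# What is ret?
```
9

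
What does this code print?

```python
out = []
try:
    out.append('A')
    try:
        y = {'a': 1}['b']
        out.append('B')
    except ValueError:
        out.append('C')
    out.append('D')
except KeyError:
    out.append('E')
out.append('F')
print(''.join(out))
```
AEF

Inner handler doesn't match, propagates to outer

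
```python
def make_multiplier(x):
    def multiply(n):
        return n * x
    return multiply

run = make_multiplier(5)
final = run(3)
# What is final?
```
15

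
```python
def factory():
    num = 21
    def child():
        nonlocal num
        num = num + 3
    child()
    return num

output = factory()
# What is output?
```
24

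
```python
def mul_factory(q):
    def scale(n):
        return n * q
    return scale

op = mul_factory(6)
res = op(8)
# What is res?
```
48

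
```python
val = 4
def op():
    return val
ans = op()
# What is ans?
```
4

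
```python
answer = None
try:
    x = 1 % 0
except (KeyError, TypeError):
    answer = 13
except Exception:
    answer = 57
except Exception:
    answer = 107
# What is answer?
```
57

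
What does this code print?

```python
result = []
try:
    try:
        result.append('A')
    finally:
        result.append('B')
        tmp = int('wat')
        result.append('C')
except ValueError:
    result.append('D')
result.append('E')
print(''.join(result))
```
ABDE

Exception in inner finally caught by outer except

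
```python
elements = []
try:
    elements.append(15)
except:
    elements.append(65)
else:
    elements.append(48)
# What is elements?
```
[15, 48]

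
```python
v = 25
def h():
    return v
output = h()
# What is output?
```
25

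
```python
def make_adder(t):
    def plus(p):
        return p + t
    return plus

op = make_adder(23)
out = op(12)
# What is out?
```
35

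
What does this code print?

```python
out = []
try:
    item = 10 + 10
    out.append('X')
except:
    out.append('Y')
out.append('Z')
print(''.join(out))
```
XZ

No exception, try block completes normally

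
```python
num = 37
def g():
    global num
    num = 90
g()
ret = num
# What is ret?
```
90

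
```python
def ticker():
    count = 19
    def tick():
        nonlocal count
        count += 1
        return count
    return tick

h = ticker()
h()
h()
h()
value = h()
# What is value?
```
23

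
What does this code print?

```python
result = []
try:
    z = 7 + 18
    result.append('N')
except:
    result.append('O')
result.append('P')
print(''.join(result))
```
NP

No exception, try block completes normally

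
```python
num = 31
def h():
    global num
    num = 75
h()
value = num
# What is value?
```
75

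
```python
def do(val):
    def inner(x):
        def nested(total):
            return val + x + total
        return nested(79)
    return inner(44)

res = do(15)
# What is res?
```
138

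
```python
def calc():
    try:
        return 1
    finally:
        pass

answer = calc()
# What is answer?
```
1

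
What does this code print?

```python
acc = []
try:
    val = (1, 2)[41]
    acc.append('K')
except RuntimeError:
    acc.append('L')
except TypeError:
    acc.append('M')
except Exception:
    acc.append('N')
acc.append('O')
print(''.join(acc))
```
NO

IndexError not specifically caught, falls to Exception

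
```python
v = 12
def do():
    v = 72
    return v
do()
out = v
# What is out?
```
12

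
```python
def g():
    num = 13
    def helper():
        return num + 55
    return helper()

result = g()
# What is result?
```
68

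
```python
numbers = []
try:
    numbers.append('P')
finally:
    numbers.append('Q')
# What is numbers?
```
['P', 'Q']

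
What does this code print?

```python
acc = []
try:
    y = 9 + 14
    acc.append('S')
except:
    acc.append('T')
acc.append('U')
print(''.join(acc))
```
SU

No exception, try block completes normally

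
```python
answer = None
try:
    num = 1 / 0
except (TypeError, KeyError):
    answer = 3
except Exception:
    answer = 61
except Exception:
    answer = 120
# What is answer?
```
61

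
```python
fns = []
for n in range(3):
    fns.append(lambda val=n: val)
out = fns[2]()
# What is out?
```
2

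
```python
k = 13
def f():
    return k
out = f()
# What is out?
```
13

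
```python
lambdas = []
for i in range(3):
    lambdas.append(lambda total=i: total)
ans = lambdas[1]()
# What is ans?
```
1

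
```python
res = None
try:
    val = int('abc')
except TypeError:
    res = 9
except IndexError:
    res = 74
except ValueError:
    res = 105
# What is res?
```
105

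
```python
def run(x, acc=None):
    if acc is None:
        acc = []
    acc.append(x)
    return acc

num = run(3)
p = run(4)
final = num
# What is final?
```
[3]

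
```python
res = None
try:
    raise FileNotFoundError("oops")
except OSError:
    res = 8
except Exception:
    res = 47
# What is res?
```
8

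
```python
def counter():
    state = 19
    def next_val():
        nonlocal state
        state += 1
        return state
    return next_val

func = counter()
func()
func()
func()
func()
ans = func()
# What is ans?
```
24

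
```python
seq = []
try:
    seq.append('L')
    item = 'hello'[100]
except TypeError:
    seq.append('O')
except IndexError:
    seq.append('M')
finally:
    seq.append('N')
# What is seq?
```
['L', 'M', 'N']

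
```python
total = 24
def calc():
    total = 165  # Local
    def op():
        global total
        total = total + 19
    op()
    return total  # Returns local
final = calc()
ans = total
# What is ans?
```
43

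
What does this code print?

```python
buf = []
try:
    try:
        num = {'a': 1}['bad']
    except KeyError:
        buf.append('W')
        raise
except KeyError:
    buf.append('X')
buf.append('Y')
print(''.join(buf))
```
WXY

raise without argument re-raises current exception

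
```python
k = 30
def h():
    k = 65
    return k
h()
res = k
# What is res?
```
30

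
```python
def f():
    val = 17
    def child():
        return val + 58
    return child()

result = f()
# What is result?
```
75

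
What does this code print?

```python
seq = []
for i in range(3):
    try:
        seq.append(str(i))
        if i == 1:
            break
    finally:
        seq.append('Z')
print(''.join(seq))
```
0Z1Z

finally runs even when breaking out of loop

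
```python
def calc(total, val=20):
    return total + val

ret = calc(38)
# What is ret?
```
58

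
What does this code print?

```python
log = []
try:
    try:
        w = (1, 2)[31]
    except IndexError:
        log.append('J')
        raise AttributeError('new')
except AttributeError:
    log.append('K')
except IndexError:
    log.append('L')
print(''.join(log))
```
JK

New AttributeError raised, caught by outer AttributeError handler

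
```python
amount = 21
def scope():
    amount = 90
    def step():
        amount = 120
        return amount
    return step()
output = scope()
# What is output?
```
120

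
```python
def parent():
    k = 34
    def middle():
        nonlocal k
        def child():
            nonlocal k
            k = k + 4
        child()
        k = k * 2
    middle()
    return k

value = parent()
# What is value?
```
76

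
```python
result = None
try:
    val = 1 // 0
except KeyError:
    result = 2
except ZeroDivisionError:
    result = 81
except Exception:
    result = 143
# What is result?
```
81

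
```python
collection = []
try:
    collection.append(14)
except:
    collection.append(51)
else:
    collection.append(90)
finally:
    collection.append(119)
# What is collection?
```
[14, 90, 119]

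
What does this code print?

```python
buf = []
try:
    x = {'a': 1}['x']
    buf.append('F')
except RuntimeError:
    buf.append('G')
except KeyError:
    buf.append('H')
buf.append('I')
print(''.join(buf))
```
HI

KeyError is caught by its specific handler, not RuntimeError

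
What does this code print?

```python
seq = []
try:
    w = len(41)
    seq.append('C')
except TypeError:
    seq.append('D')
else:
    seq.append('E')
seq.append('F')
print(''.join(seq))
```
DF

else block skipped when exception is caught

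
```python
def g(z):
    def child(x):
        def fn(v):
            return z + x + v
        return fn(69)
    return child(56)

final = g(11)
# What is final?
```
136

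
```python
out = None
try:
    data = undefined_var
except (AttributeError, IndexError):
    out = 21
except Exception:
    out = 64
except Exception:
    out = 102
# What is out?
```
64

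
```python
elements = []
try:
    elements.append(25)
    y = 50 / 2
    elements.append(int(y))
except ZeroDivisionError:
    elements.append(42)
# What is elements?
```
[25, 25]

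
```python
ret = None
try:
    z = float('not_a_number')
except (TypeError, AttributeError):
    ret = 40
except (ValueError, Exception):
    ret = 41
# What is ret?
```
41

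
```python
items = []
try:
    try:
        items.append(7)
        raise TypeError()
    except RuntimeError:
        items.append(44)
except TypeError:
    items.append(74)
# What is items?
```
[7, 74]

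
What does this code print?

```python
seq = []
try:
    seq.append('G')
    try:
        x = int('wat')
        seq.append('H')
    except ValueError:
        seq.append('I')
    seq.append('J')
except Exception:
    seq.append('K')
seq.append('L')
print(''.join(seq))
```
GIJL

Inner exception caught by inner handler, outer continues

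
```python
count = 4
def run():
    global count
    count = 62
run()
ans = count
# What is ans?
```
62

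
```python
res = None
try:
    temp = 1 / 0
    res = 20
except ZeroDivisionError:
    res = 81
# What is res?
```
81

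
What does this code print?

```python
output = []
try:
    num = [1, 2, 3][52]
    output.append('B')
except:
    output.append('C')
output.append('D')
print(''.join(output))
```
CD

Exception raised in try, caught by bare except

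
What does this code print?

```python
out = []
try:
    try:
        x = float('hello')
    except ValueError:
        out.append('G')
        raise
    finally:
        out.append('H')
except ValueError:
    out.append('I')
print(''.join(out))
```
GHI

finally runs before re-raised exception propagates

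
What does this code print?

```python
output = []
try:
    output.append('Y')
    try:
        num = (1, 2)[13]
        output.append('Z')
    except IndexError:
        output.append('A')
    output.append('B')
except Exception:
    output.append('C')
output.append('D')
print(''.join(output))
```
YABD

Inner exception caught by inner handler, outer continues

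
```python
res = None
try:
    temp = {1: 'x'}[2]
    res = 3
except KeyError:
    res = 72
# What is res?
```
72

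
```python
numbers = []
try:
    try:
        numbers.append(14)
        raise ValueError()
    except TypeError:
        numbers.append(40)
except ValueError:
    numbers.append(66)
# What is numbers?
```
[14, 66]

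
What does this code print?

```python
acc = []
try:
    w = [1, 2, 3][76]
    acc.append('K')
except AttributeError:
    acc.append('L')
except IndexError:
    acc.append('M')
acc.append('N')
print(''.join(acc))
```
MN

IndexError is caught by its specific handler, not AttributeError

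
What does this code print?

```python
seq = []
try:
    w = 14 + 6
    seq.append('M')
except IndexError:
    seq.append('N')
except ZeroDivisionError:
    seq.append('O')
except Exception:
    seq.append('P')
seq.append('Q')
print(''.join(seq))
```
MQ

No exception, try block completes normally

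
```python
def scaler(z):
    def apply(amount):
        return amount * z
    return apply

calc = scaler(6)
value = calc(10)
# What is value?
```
60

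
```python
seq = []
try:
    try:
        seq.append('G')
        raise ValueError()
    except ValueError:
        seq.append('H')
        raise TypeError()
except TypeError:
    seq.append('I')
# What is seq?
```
['G', 'H', 'I']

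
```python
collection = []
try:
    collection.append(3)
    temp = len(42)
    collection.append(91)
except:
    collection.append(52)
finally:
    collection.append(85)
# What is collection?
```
[3, 52, 85]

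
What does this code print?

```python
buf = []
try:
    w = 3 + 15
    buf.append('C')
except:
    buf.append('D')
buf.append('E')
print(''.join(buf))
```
CE

No exception, try block completes normally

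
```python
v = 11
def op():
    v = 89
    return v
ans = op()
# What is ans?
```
89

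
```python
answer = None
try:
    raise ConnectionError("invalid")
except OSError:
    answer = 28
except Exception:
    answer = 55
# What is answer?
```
28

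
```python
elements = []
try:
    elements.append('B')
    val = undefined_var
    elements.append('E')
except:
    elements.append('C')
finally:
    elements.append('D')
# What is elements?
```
['B', 'C', 'D']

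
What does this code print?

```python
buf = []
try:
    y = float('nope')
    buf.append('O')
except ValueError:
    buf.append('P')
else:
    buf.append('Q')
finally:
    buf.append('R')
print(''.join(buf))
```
PR

Exception: except runs, else skipped, finally runs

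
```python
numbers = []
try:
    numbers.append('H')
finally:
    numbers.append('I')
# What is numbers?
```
['H', 'I']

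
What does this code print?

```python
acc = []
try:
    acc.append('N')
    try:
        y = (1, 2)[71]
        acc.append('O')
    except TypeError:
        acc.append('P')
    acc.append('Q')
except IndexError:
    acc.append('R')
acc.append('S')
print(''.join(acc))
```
NRS

Inner handler doesn't match, propagates to outer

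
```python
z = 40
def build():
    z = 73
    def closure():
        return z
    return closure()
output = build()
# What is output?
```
73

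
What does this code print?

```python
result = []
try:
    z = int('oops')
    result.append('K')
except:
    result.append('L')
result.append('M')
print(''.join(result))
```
LM

Exception raised in try, caught by bare except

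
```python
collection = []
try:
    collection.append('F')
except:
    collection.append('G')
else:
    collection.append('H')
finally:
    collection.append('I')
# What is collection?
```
['F', 'H', 'I']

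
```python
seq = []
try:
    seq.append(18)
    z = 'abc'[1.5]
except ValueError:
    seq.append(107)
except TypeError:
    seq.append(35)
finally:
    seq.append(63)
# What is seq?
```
[18, 35, 63]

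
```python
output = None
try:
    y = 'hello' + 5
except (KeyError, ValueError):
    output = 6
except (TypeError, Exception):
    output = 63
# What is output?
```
63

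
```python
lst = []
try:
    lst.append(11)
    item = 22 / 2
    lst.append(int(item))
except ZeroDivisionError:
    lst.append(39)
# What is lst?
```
[11, 11]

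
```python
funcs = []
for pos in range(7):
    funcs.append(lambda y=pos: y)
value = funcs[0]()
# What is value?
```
0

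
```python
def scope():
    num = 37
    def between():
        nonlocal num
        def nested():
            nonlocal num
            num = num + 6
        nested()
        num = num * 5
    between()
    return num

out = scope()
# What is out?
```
215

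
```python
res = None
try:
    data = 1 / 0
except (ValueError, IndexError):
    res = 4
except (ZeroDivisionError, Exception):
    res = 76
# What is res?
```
76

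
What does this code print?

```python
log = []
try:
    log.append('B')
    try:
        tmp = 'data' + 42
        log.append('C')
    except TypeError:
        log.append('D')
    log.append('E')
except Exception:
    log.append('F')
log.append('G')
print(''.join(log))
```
BDEG

Inner exception caught by inner handler, outer continues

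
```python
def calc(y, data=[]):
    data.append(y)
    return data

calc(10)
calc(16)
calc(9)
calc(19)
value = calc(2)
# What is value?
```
[10, 16, 9, 19, 2]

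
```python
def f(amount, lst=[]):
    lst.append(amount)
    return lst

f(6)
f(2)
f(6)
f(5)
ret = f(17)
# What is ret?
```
[6, 2, 6, 5, 17]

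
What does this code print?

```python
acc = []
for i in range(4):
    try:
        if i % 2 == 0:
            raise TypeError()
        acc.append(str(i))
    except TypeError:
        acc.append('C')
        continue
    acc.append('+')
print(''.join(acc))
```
C1+C3+

continue in except skips rest of loop body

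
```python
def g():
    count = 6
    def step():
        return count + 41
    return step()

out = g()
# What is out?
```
47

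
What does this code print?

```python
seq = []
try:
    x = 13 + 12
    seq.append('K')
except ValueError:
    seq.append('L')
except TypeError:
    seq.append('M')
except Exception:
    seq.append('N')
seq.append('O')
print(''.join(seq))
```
KO

No exception, try block completes normally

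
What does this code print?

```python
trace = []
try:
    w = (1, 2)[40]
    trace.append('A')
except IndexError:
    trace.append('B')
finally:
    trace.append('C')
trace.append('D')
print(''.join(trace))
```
BCD

finally always runs, even after exception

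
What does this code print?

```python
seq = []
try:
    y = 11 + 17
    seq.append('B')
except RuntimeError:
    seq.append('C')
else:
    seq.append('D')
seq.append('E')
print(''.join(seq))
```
BDE

else block runs when no exception occurs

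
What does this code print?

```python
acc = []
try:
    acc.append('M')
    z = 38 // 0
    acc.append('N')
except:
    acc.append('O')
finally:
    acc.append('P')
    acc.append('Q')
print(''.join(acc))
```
MOPQ

Code before exception runs, then except, then all of finally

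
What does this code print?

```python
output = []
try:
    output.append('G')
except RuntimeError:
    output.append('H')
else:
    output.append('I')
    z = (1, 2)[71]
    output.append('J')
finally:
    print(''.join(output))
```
GI

Try succeeds, else appends 'I', IndexError in else is uncaught, finally prints before exception propagates ('J' never appended)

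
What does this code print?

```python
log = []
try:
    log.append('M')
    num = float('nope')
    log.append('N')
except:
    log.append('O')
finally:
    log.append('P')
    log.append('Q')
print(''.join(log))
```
MOPQ

Code before exception runs, then except, then all of finally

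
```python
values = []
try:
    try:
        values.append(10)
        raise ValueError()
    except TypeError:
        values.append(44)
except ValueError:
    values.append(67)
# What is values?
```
[10, 67]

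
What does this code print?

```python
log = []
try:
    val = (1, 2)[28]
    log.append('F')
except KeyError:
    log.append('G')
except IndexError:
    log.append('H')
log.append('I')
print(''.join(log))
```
HI

IndexError is caught by its specific handler, not KeyError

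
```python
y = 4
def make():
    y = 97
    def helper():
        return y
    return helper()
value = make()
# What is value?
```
97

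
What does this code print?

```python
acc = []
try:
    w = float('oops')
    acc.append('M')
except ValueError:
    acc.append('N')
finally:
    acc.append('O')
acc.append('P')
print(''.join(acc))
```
NOP

finally always runs, even after exception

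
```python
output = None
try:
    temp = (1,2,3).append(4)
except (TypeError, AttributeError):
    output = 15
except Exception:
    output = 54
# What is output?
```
15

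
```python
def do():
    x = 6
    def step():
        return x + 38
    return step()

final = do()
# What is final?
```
44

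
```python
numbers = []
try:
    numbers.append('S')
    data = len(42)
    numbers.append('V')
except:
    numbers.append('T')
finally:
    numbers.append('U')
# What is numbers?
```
['S', 'T', 'U']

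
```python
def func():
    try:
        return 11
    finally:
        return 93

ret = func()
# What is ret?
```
93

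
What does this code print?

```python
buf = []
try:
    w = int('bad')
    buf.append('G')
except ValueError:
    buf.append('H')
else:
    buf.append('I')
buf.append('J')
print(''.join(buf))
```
HJ

else block skipped when exception is caught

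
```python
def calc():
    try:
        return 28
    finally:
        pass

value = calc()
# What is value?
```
28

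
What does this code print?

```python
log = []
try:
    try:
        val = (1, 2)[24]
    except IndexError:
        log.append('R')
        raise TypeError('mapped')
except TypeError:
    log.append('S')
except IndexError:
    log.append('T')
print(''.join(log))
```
RS

New TypeError raised, caught by outer TypeError handler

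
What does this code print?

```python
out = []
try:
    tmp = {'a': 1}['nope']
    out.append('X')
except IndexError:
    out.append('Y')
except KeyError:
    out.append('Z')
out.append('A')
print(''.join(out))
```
ZA

KeyError is caught by its specific handler, not IndexError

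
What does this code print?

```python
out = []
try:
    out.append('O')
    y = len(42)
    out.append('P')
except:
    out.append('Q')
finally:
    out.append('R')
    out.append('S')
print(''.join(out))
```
OQRS

Code before exception runs, then except, then all of finally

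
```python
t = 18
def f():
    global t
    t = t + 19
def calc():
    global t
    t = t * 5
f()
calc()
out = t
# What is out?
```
185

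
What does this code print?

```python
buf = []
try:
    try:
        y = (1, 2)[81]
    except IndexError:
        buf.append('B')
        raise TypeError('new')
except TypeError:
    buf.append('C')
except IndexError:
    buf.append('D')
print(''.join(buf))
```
BC

New TypeError raised, caught by outer TypeError handler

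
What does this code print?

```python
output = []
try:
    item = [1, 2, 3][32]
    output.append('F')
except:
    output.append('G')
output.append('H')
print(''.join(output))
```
GH

Exception raised in try, caught by bare except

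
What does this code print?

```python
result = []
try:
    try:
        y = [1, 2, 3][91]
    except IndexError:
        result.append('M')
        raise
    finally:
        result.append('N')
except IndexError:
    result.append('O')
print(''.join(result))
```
MNO

finally runs before re-raised exception propagates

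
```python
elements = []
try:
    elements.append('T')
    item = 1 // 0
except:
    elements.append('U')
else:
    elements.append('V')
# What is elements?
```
['T', 'U']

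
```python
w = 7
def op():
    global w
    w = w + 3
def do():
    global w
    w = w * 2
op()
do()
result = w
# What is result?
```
20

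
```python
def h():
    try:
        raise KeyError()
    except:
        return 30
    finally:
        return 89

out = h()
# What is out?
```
89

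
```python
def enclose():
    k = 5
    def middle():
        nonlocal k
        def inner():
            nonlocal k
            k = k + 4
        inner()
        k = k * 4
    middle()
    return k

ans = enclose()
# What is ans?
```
36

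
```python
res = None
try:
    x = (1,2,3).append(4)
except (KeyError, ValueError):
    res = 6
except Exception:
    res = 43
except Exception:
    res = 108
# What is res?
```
43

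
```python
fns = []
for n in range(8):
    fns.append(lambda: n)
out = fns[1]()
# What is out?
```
7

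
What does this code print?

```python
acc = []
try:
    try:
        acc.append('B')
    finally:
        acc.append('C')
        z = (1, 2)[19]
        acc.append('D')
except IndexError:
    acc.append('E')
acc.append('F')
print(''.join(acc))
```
BCEF

Exception in inner finally caught by outer except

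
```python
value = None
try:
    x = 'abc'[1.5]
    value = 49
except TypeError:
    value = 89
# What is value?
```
89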